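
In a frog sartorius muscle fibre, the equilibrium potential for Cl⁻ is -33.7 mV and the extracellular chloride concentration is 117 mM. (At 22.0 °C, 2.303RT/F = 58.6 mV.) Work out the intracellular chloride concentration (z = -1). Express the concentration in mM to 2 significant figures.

Nernst: E = (58.6/-1) · log₁₀([out]/[in]), so log₁₀([out]/[in]) = -33.7 × -1 / 58.6 = 0.5751.
[out]/[in] = 10^(0.5751) = 3.759.
[in] = 117 / 3.759 = 31.12 mM.

31 mM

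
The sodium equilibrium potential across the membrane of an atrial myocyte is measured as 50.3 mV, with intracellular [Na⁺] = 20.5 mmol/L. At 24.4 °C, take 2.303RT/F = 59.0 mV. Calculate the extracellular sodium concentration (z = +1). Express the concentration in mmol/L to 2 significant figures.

150 mmol/L

Nernst: E = (59.0/1) · log₁₀([out]/[in]), so log₁₀([out]/[in]) = 50.3 × 1 / 59.0 = 0.8525.
[out]/[in] = 10^(0.8525) = 7.121.
[out] = 7.121 × 20.5 = 146 mmol/L.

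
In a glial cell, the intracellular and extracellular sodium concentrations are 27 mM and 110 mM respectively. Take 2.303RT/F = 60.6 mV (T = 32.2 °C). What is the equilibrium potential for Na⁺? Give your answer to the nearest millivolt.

37 mV

E = (60.6/z) · log₁₀([Na⁺]_out/[Na⁺]_in) with z = +1.
= (60.6/1) · log₁₀(110/27) = 60.60 · log₁₀(4.074)
= 60.60 · (0.6100) = 36.97 mV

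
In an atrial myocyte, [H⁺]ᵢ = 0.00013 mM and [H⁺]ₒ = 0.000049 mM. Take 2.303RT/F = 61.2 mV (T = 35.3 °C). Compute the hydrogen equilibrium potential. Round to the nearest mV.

E = (61.2/z) · log₁₀([H⁺]_out/[H⁺]_in) with z = +1.
= (61.2/1) · log₁₀(0.000049/0.00013) = 61.20 · log₁₀(0.3769)
= 61.20 · (-0.4237) = -25.93 mV

-26 mV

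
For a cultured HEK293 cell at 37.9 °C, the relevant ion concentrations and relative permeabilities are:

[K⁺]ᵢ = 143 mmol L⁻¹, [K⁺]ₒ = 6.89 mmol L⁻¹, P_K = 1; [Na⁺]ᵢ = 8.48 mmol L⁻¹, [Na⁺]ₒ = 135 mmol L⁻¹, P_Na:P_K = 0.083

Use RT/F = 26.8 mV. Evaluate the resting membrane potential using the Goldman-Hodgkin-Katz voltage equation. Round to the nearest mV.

Vm = 26.8 · ln[(Σ P·[cation]ₒ + Σ P·[anion]ᵢ) / (Σ P·[cation]ᵢ + Σ P·[anion]ₒ)]
Numerator = 1×6.89 + 0.083×135 = 18.09
Denominator = 1×143 + 0.083×8.48 = 143.7
Vm = 26.8 · ln(0.12592) = 26.8 × (-2.0721) = -55.53 mV

-56 mV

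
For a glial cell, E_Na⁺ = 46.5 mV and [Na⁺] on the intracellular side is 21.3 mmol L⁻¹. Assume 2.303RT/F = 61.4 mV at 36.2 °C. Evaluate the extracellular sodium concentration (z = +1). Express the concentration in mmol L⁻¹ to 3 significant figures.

Nernst: E = (61.4/1) · log₁₀([out]/[in]), so log₁₀([out]/[in]) = 46.5 × 1 / 61.4 = 0.7573.
[out]/[in] = 10^(0.7573) = 5.719.
[out] = 5.719 × 21.3 = 121.8 mmol L⁻¹.

122 mmol L⁻¹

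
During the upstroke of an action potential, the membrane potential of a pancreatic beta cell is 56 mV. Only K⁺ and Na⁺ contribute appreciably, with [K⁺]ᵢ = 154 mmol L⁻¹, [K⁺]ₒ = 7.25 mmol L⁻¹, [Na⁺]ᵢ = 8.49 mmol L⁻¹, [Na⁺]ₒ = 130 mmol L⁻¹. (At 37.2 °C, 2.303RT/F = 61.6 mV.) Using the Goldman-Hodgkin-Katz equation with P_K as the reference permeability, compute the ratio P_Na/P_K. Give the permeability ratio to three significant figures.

20.3

Let α = P_Na/P_K. GHK: Vm = 61.6·log₁₀[(Kₒ + α·Naₒ)/(Kᵢ + α·Naᵢ)].
10^(Vm/61.6) = 10^(56.0/61.6) = 8.1113
So 8.1113·(Kᵢ + α·Naᵢ) = Kₒ + α·Naₒ → α = (8.1113·154.0 − 7.25) / (130.0 − 8.1113·8.49)
α = (1249 − 7.25) / (130.0 − 68.87) = 1242/61.13 = 20.31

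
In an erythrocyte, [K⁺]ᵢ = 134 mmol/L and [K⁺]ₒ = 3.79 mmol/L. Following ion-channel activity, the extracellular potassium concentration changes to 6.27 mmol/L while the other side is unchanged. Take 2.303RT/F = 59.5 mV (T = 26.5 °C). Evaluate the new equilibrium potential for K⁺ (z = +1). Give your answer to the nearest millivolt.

-79 mV

After the shift: [K⁺]_out = 6.27, [K⁺]_in = 134 mmol/L.
E_new = (59.5/1)·log₁₀(6.27/134) = 59.50 · (-1.3298) = -79.13 mV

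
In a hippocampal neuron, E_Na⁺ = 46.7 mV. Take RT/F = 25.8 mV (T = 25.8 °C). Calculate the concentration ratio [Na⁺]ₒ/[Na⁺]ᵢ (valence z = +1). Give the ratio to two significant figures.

ln([out]/[in]) = E·z/(25.8) = 46.7 × 1 / 25.8 = 1.8101
[out]/[in] = e^(1.8101) = 6.111

6.1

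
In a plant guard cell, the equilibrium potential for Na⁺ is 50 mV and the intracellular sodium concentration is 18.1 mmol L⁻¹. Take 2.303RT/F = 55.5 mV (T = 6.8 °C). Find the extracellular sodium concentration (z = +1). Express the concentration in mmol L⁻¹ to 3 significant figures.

Nernst: E = (55.5/1) · log₁₀([out]/[in]), so log₁₀([out]/[in]) = 50.0 × 1 / 55.5 = 0.9009.
[out]/[in] = 10^(0.9009) = 7.96.
[out] = 7.96 × 18.1 = 144.1 mmol L⁻¹.

144 mmol L⁻¹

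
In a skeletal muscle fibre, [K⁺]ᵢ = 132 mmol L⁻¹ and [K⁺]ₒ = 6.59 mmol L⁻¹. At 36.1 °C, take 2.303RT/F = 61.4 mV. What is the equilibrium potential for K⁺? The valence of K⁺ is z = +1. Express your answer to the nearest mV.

-80 mV

E = (61.4/z) · log₁₀([K⁺]_out/[K⁺]_in) with z = +1.
= (61.4/1) · log₁₀(6.59/132) = 61.40 · log₁₀(0.04992)
= 61.40 · (-1.3017) = -79.92 mV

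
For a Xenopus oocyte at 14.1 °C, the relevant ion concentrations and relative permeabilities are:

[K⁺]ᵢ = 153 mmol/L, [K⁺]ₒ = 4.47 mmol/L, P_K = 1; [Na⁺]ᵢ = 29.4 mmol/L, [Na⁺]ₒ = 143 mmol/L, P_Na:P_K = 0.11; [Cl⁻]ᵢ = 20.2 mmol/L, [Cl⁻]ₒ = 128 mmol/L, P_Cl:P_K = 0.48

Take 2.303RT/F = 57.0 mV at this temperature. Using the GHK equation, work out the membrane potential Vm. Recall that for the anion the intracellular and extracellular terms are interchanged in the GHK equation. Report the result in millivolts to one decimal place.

-49.1 mV

Vm = 57.0 · log₁₀[(Σ P·[cation]ₒ + Σ P·[anion]ᵢ) / (Σ P·[cation]ᵢ + Σ P·[anion]ₒ)]
Numerator = 1×4.47 + 0.11×143 + 0.48×20.2 = 29.9
Denominator = 1×153 + 0.11×29.4 + 0.48×128 = 217.7
Vm = 57.0 · log₁₀(0.13734) = 57.0 × (-0.8622) = -49.15 mV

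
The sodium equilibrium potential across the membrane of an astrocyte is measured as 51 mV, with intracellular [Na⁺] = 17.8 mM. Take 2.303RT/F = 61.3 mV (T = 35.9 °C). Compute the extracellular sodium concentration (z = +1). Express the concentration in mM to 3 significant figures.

121 mM

Nernst: E = (61.3/1) · log₁₀([out]/[in]), so log₁₀([out]/[in]) = 51.0 × 1 / 61.3 = 0.8320.
[out]/[in] = 10^(0.8320) = 6.792.
[out] = 6.792 × 17.8 = 120.9 mM.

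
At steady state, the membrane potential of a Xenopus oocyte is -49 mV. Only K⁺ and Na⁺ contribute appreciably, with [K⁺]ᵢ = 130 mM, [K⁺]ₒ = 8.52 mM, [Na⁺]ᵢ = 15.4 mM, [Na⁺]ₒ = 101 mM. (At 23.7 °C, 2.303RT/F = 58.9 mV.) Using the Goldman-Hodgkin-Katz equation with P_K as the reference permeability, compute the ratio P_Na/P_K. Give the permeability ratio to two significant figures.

0.11

Let α = P_Na/P_K. GHK: Vm = 58.9·log₁₀[(Kₒ + α·Naₒ)/(Kᵢ + α·Naᵢ)].
10^(Vm/58.9) = 10^(-49.0/58.9) = 0.14726
So 0.14726·(Kᵢ + α·Naᵢ) = Kₒ + α·Naₒ → α = (0.14726·130.0 − 8.52) / (101.0 − 0.14726·15.4)
α = (19.14 − 8.52) / (101.0 − 2.268) = 10.62/98.73 = 0.1076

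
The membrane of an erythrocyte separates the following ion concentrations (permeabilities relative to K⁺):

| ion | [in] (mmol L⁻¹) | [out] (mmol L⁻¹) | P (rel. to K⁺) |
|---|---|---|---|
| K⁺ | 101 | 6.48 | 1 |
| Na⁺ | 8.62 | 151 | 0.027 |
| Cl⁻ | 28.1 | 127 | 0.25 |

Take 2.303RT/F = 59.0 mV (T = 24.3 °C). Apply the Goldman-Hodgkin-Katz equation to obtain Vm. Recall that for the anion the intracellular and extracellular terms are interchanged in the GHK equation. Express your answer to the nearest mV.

-52 mV

Vm = 59.0 · log₁₀[(Σ P·[cation]ₒ + Σ P·[anion]ᵢ) / (Σ P·[cation]ᵢ + Σ P·[anion]ₒ)]
Numerator = 1×6.48 + 0.027×151 + 0.25×28.1 = 17.58
Denominator = 1×101 + 0.027×8.62 + 0.25×127 = 133
Vm = 59.0 · log₁₀(0.13221) = 59.0 × (-0.8787) = -51.84 mV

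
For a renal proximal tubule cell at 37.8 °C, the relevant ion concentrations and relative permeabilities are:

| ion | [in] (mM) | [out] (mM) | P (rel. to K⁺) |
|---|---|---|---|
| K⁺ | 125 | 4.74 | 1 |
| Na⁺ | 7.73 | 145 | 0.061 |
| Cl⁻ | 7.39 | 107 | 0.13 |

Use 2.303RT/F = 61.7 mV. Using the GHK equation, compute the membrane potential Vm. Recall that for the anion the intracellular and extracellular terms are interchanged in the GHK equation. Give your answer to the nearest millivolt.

-61 mV

Vm = 61.7 · log₁₀[(Σ P·[cation]ₒ + Σ P·[anion]ᵢ) / (Σ P·[cation]ᵢ + Σ P·[anion]ₒ)]
Numerator = 1×4.74 + 0.061×145 + 0.13×7.39 = 14.55
Denominator = 1×125 + 0.061×7.73 + 0.13×107 = 139.4
Vm = 61.7 · log₁₀(0.10436) = 61.7 × (-0.9815) = -60.56 mV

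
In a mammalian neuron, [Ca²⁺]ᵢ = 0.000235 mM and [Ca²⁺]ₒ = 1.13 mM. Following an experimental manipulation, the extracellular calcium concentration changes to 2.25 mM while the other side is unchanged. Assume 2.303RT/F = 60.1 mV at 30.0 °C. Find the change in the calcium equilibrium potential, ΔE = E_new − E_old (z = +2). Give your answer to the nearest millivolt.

9 mV

E_old = (60.1/2)·log₁₀(1.13/0.000235) = 110.64 mV
E_new = (60.1/2)·log₁₀(2.25/0.000235) = 119.63 mV
ΔE = 119.63 − (110.64) = 8.99 mV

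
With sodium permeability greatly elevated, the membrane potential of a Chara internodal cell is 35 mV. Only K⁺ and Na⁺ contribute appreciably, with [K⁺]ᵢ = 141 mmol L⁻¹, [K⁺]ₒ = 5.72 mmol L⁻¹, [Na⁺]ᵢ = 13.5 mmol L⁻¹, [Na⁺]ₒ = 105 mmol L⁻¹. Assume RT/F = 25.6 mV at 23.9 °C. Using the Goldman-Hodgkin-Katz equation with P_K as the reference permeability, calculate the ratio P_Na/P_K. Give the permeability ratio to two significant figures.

Let α = P_Na/P_K. GHK: Vm = 25.6·ln[(Kₒ + α·Naₒ)/(Kᵢ + α·Naᵢ)].
e^(Vm/25.6) = e^(35.0/25.6) = 3.9243
So 3.9243·(Kᵢ + α·Naᵢ) = Kₒ + α·Naₒ → α = (3.9243·141.0 − 5.72) / (105.0 − 3.9243·13.5)
α = (553.3 − 5.72) / (105.0 − 52.98) = 547.6/52.02 = 10.53

11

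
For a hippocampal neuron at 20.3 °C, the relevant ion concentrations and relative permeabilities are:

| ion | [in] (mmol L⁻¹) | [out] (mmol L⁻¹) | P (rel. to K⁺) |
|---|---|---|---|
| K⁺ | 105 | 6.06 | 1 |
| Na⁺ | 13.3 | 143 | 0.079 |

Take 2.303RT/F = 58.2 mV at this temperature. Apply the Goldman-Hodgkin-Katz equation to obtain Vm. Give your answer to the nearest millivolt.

Vm = 58.2 · log₁₀[(Σ P·[cation]ₒ + Σ P·[anion]ᵢ) / (Σ P·[cation]ᵢ + Σ P·[anion]ₒ)]
Numerator = 1×6.06 + 0.079×143 = 17.36
Denominator = 1×105 + 0.079×13.3 = 106.1
Vm = 58.2 · log₁₀(0.16367) = 58.2 × (-0.7860) = -45.75 mV

-46 mV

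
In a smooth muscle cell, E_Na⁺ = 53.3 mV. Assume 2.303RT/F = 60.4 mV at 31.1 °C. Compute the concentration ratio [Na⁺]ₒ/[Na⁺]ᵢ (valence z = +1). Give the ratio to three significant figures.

log₁₀([out]/[in]) = E·z/(60.4) = 53.3 × 1 / 60.4 = 0.8825
[out]/[in] = 10^(0.8825) = 7.629

7.63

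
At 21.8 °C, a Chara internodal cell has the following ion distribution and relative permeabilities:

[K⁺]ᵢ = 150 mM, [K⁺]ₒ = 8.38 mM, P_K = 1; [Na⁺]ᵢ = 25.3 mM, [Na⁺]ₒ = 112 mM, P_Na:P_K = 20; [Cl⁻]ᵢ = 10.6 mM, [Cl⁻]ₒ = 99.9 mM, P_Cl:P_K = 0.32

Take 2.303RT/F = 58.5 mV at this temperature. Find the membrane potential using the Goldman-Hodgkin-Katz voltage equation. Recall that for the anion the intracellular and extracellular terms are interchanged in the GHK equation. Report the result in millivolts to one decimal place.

Vm = 58.5 · log₁₀[(Σ P·[cation]ₒ + Σ P·[anion]ᵢ) / (Σ P·[cation]ᵢ + Σ P·[anion]ₒ)]
Numerator = 1×8.38 + 20×112 + 0.32×10.6 = 2252
Denominator = 1×150 + 20×25.3 + 0.32×99.9 = 688
Vm = 58.5 · log₁₀(3.2731) = 58.5 × (0.5150) = 30.12 mV

30.1 mV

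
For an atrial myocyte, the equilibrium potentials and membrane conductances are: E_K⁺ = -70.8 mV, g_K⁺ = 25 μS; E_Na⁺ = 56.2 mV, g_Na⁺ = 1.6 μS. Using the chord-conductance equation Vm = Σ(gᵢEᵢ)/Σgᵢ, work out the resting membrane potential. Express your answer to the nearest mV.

Σ gᵢEᵢ = 25·(-70.8) + 1.6·(56.2) = -1680.08
Σ gᵢ = 25 + 1.6 = 26.6
Vm = -1680.08 / 26.6 = -63.16 mV

-63 mV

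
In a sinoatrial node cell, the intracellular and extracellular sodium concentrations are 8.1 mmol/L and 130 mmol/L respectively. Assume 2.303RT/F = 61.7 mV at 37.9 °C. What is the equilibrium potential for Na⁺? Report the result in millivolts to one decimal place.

74.4 mV

E = (61.7/z) · log₁₀([Na⁺]_out/[Na⁺]_in) with z = +1.
= (61.7/1) · log₁₀(130/8.1) = 61.70 · log₁₀(16.05)
= 61.70 · (1.2055) = 74.38 mV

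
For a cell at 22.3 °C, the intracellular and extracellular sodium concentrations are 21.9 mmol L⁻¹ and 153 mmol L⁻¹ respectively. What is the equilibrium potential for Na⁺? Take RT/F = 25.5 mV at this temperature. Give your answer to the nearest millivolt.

50 mV

E = (25.5/z) · ln([Na⁺]_out/[Na⁺]_in) with z = +1.
= (25.5/1) · ln(153/21.9) = 25.50 · ln(6.986)
= 25.50 · (1.9440) = 49.57 mV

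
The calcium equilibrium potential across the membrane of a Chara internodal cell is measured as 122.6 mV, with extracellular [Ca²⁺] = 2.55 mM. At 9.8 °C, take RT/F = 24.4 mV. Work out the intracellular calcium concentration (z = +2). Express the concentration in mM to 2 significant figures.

0.00011 mM

Nernst: E = (24.4/2) · ln([out]/[in]), so ln([out]/[in]) = 122.6 × 2 / 24.4 = 10.0492.
[out]/[in] = e^(10.0492) = 2.314e+04.
[in] = 2.55 / 2.314e+04 = 0.0001102 mM.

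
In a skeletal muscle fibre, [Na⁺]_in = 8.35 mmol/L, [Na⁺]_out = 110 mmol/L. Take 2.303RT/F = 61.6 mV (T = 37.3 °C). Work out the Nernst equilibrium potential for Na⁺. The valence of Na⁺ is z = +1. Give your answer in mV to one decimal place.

69.0 mV

E = (61.6/z) · log₁₀([Na⁺]_out/[Na⁺]_in) with z = +1.
= (61.6/1) · log₁₀(110/8.35) = 61.60 · log₁₀(13.17)
= 61.60 · (1.1197) = 68.97 mV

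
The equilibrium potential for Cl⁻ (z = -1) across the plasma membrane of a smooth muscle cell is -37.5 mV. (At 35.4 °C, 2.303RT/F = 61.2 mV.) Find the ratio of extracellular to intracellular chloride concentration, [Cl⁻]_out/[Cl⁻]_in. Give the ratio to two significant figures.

log₁₀([out]/[in]) = E·z/(61.2) = -37.5 × -1 / 61.2 = 0.6127
[out]/[in] = 10^(0.6127) = 4.1

4.1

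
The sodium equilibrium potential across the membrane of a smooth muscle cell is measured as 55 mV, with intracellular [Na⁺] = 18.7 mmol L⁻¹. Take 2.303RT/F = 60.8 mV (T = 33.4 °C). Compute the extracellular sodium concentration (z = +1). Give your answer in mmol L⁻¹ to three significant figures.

Nernst: E = (60.8/1) · log₁₀([out]/[in]), so log₁₀([out]/[in]) = 55.0 × 1 / 60.8 = 0.9046.
[out]/[in] = 10^(0.9046) = 8.028.
[out] = 8.028 × 18.7 = 150.1 mmol L⁻¹.

150 mmol L⁻¹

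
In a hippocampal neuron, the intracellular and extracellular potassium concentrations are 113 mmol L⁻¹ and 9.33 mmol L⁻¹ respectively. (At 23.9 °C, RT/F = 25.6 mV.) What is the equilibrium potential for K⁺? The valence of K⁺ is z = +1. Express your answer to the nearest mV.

E = (25.6/z) · ln([K⁺]_out/[K⁺]_in) with z = +1.
= (25.6/1) · ln(9.33/113) = 25.60 · ln(0.08257)
= 25.60 · (-2.4942) = -63.85 mV

-64 mV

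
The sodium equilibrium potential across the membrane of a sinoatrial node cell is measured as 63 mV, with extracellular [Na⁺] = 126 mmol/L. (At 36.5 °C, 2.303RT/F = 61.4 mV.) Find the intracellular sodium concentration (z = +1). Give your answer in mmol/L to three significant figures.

11.9 mmol/L

Nernst: E = (61.4/1) · log₁₀([out]/[in]), so log₁₀([out]/[in]) = 63.0 × 1 / 61.4 = 1.0261.
[out]/[in] = 10^(1.0261) = 10.62.
[in] = 126 / 10.62 = 11.87 mmol/L.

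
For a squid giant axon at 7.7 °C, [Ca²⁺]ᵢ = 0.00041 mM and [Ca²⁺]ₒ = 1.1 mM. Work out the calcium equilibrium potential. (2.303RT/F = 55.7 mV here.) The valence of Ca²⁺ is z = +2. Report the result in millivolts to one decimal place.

E = (55.7/z) · log₁₀([Ca²⁺]_out/[Ca²⁺]_in) with z = +2.
= (55.7/2) · log₁₀(1.1/0.00041) = 27.85 · log₁₀(2683)
= 27.85 · (3.4286) = 95.49 mV

95.5 mV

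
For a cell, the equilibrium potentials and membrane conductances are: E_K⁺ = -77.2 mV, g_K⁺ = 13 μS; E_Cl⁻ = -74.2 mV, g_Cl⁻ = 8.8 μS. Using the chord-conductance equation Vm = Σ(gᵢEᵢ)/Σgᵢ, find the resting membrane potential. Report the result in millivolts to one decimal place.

-76.0 mV

Σ gᵢEᵢ = 13·(-77.2) + 8.8·(-74.2) = -1656.56
Σ gᵢ = 13 + 8.8 = 21.8
Vm = -1656.56 / 21.8 = -75.99 mV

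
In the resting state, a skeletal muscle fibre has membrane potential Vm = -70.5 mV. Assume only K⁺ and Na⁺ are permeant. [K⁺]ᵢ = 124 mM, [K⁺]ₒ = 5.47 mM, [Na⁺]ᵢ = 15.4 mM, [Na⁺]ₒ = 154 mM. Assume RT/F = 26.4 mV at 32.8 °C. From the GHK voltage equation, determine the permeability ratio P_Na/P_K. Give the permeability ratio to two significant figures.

Let α = P_Na/P_K. GHK: Vm = 26.4·ln[(Kₒ + α·Naₒ)/(Kᵢ + α·Naᵢ)].
e^(Vm/26.4) = e^(-70.5/26.4) = 0.069221
So 0.069221·(Kᵢ + α·Naᵢ) = Kₒ + α·Naₒ → α = (0.069221·124.0 − 5.47) / (154.0 − 0.069221·15.4)
α = (8.583 − 5.47) / (154.0 − 1.066) = 3.113/152.9 = 0.02036

0.020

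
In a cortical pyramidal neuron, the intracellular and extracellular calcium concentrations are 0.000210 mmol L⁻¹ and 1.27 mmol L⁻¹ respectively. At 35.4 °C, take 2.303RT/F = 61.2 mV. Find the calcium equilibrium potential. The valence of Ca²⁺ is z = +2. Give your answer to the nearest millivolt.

E = (61.2/z) · log₁₀([Ca²⁺]_out/[Ca²⁺]_in) with z = +2.
= (61.2/2) · log₁₀(1.27/0.000210) = 30.60 · log₁₀(6048)
= 30.60 · (3.7816) = 115.72 mV

116 mV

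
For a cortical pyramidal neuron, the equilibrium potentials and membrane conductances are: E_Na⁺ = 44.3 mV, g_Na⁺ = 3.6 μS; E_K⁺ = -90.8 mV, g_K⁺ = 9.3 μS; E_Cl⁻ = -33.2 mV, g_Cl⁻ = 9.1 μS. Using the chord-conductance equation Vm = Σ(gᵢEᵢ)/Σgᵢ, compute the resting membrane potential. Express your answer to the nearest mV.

-45 mV

Σ gᵢEᵢ = 3.6·(44.3) + 9.3·(-90.8) + 9.1·(-33.2) = -987.08
Σ gᵢ = 3.6 + 9.3 + 9.1 = 22
Vm = -987.08 / 22 = -44.87 mV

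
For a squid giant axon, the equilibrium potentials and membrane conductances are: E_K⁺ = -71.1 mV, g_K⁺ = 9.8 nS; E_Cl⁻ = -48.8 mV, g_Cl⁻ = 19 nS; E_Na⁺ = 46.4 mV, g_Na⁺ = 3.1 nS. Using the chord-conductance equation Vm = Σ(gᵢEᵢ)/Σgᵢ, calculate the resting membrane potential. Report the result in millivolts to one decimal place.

-46.4 mV

Σ gᵢEᵢ = 9.8·(-71.1) + 19·(-48.8) + 3.1·(46.4) = -1480.14
Σ gᵢ = 9.8 + 19 + 3.1 = 31.9
Vm = -1480.14 / 31.9 = -46.40 mV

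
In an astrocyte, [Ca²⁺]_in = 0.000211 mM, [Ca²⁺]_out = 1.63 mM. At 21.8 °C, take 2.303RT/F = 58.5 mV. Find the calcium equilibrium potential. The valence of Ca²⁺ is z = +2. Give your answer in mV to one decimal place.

113.7 mV

E = (58.5/z) · log₁₀([Ca²⁺]_out/[Ca²⁺]_in) with z = +2.
= (58.5/2) · log₁₀(1.63/0.000211) = 29.25 · log₁₀(7725)
= 29.25 · (3.8879) = 113.72 mV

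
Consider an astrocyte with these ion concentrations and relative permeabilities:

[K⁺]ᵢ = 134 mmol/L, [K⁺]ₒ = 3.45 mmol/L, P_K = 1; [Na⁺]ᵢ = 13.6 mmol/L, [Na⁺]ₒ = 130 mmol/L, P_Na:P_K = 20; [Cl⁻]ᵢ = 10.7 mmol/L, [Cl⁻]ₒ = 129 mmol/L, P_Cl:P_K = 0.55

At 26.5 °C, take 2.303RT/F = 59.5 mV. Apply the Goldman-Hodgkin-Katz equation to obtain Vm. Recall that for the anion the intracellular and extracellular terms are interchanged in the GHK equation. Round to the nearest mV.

44 mV

Vm = 59.5 · log₁₀[(Σ P·[cation]ₒ + Σ P·[anion]ᵢ) / (Σ P·[cation]ᵢ + Σ P·[anion]ₒ)]
Numerator = 1×3.45 + 20×130 + 0.55×10.7 = 2609
Denominator = 1×134 + 20×13.6 + 0.55×129 = 476.9
Vm = 59.5 · log₁₀(5.4709) = 59.5 × (0.7381) = 43.91 mV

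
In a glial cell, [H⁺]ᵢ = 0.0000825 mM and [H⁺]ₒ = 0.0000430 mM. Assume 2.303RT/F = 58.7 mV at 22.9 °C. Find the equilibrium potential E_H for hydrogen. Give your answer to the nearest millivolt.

E = (58.7/z) · log₁₀([H⁺]_out/[H⁺]_in) with z = +1.
= (58.7/1) · log₁₀(0.0000430/0.0000825) = 58.70 · log₁₀(0.5212)
= 58.70 · (-0.2830) = -16.61 mV

-17 mV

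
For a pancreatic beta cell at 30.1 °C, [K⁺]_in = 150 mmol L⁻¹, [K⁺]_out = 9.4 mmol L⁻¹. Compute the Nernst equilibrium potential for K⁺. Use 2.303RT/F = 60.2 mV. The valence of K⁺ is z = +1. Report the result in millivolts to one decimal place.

-72.4 mV

E = (60.2/z) · log₁₀([K⁺]_out/[K⁺]_in) with z = +1.
= (60.2/1) · log₁₀(9.4/150) = 60.20 · log₁₀(0.06267)
= 60.20 · (-1.2030) = -72.42 mV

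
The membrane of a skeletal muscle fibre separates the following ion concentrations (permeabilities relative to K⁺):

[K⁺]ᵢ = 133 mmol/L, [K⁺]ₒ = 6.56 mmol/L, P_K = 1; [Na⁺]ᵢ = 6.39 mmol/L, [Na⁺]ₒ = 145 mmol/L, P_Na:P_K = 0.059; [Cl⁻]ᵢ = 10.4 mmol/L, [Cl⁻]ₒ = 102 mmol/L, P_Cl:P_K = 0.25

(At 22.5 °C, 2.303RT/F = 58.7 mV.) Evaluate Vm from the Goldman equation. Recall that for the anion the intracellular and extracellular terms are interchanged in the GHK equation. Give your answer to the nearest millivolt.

Vm = 58.7 · log₁₀[(Σ P·[cation]ₒ + Σ P·[anion]ᵢ) / (Σ P·[cation]ᵢ + Σ P·[anion]ₒ)]
Numerator = 1×6.56 + 0.059×145 + 0.25×10.4 = 17.71
Denominator = 1×133 + 0.059×6.39 + 0.25×102 = 158.9
Vm = 58.7 · log₁₀(0.1115) = 58.7 × (-0.9527) = -55.92 mV

-56 mV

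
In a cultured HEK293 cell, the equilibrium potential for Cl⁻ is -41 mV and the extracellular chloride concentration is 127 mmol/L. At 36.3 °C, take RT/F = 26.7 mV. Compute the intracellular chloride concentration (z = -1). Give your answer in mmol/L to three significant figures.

27.3 mmol/L

Nernst: E = (26.7/-1) · ln([out]/[in]), so ln([out]/[in]) = -41.0 × -1 / 26.7 = 1.5356.
[out]/[in] = e^(1.5356) = 4.644.
[in] = 127 / 4.644 = 27.35 mmol/L.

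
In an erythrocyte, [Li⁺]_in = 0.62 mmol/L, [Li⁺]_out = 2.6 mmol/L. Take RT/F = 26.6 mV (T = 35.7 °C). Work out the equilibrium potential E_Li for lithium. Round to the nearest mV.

38 mV

E = (26.6/z) · ln([Li⁺]_out/[Li⁺]_in) with z = +1.
= (26.6/1) · ln(2.6/0.62) = 26.60 · ln(4.194)
= 26.60 · (1.4335) = 38.13 mV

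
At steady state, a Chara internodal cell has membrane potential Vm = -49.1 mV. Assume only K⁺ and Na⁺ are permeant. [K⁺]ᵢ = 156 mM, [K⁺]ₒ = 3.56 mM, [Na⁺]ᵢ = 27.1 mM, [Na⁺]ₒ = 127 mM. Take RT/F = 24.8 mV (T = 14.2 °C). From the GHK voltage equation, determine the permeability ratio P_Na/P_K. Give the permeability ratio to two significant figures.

0.15

Let α = P_Na/P_K. GHK: Vm = 24.8·ln[(Kₒ + α·Naₒ)/(Kᵢ + α·Naᵢ)].
e^(Vm/24.8) = e^(-49.1/24.8) = 0.13809
So 0.13809·(Kᵢ + α·Naᵢ) = Kₒ + α·Naₒ → α = (0.13809·156.0 − 3.56) / (127.0 − 0.13809·27.1)
α = (21.54 − 3.56) / (127.0 − 3.742) = 17.98/123.3 = 0.1459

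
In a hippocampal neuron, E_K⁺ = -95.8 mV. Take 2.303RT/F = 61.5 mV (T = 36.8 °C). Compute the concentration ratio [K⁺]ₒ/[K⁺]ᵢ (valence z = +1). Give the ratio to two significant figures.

0.028

log₁₀([out]/[in]) = E·z/(61.5) = -95.8 × 1 / 61.5 = -1.5577
[out]/[in] = 10^(-1.5577) = 0.02769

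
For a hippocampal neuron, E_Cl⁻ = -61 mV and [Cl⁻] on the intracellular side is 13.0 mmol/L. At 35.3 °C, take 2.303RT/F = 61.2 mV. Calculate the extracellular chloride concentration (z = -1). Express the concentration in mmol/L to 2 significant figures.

130 mmol/L

Nernst: E = (61.2/-1) · log₁₀([out]/[in]), so log₁₀([out]/[in]) = -61.0 × -1 / 61.2 = 0.9967.
[out]/[in] = 10^(0.9967) = 9.925.
[out] = 9.925 × 13.0 = 129 mmol/L.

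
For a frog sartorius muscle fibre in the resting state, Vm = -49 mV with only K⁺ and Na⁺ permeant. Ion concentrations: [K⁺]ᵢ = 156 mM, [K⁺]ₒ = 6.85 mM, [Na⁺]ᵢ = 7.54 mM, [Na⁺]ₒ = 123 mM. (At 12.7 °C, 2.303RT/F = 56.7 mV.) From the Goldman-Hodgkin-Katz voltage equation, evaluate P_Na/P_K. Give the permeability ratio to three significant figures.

0.119

Let α = P_Na/P_K. GHK: Vm = 56.7·log₁₀[(Kₒ + α·Naₒ)/(Kᵢ + α·Naᵢ)].
10^(Vm/56.7) = 10^(-49.0/56.7) = 0.13671
So 0.13671·(Kᵢ + α·Naᵢ) = Kₒ + α·Naₒ → α = (0.13671·156.0 − 6.85) / (123.0 − 0.13671·7.54)
α = (21.33 − 6.85) / (123.0 − 1.031) = 14.48/122 = 0.1187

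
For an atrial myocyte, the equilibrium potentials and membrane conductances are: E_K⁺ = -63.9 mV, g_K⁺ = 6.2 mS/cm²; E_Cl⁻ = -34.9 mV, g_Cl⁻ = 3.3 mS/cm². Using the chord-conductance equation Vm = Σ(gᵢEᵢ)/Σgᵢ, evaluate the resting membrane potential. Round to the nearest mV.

-54 mV

Σ gᵢEᵢ = 6.2·(-63.9) + 3.3·(-34.9) = -511.35
Σ gᵢ = 6.2 + 3.3 = 9.5
Vm = -511.35 / 9.5 = -53.83 mV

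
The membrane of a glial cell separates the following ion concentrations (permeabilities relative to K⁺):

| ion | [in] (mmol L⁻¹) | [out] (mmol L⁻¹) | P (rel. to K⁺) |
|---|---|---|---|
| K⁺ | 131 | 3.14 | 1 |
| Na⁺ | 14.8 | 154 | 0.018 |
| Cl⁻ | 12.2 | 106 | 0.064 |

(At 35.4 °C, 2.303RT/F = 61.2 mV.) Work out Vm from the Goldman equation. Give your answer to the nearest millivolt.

-80 mV

Vm = 61.2 · log₁₀[(Σ P·[cation]ₒ + Σ P·[anion]ᵢ) / (Σ P·[cation]ᵢ + Σ P·[anion]ₒ)]
Numerator = 1×3.14 + 0.018×154 + 0.064×12.2 = 6.693
Denominator = 1×131 + 0.018×14.8 + 0.064×106 = 138.1
Vm = 61.2 · log₁₀(0.048481) = 61.2 × (-1.3144) = -80.44 mV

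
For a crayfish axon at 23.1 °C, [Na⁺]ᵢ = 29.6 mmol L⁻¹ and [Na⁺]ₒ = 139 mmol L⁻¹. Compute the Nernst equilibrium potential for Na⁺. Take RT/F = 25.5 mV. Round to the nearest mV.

E = (25.5/z) · ln([Na⁺]_out/[Na⁺]_in) with z = +1.
= (25.5/1) · ln(139/29.6) = 25.50 · ln(4.696)
= 25.50 · (1.5467) = 39.44 mV

39 mV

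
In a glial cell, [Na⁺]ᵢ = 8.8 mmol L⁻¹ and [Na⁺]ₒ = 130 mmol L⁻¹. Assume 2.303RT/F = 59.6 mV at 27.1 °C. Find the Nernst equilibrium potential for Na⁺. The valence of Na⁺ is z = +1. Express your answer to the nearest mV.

70 mV

E = (59.6/z) · log₁₀([Na⁺]_out/[Na⁺]_in) with z = +1.
= (59.6/1) · log₁₀(130/8.8) = 59.60 · log₁₀(14.77)
= 59.60 · (1.1695) = 69.70 mV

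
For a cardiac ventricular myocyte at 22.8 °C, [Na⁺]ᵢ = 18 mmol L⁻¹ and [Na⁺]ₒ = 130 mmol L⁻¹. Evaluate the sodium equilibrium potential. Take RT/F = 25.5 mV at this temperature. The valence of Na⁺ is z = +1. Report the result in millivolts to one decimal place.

E = (25.5/z) · ln([Na⁺]_out/[Na⁺]_in) with z = +1.
= (25.5/1) · ln(130/18) = 25.50 · ln(7.222)
= 25.50 · (1.9772) = 50.42 mV

50.4 mV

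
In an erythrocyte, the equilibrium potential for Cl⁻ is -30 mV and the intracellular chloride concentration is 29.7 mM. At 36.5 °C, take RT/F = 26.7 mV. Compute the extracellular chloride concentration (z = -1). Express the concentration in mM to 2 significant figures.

91 mM

Nernst: E = (26.7/-1) · ln([out]/[in]), so ln([out]/[in]) = -30.0 × -1 / 26.7 = 1.1236.
[out]/[in] = e^(1.1236) = 3.076.
[out] = 3.076 × 29.7 = 91.35 mM.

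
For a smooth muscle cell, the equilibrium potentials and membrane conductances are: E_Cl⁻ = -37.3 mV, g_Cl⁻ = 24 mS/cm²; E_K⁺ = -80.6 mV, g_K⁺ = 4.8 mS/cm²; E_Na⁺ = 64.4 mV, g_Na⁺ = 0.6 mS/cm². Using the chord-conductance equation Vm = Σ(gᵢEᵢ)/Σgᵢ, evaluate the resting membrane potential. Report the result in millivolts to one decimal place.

Σ gᵢEᵢ = 24·(-37.3) + 4.8·(-80.6) + 0.6·(64.4) = -1243.44
Σ gᵢ = 24 + 4.8 + 0.6 = 29.4
Vm = -1243.44 / 29.4 = -42.29 mV

-42.3 mV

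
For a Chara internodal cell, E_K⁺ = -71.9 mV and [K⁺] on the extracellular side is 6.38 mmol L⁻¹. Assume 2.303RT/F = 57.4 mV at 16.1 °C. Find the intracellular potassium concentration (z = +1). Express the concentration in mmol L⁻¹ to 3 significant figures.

Nernst: E = (57.4/1) · log₁₀([out]/[in]), so log₁₀([out]/[in]) = -71.9 × 1 / 57.4 = -1.2526.
[out]/[in] = 10^(-1.2526) = 0.0559.
[in] = 6.38 / 0.0559 = 114.1 mmol L⁻¹.

114 mmol L⁻¹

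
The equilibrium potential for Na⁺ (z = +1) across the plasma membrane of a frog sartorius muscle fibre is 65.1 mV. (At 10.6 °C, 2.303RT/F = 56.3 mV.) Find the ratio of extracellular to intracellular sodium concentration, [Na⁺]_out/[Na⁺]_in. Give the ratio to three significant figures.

14.3

log₁₀([out]/[in]) = E·z/(56.3) = 65.1 × 1 / 56.3 = 1.1563
[out]/[in] = 10^(1.1563) = 14.33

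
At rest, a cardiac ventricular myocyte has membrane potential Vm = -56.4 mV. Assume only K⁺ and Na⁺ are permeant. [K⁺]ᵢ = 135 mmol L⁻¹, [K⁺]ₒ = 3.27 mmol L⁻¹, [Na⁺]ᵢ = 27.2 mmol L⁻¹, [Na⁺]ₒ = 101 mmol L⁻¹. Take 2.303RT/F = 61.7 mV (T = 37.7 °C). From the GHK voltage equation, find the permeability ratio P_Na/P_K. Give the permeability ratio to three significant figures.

Let α = P_Na/P_K. GHK: Vm = 61.7·log₁₀[(Kₒ + α·Naₒ)/(Kᵢ + α·Naᵢ)].
10^(Vm/61.7) = 10^(-56.4/61.7) = 0.12187
So 0.12187·(Kᵢ + α·Naᵢ) = Kₒ + α·Naₒ → α = (0.12187·135.0 − 3.27) / (101.0 − 0.12187·27.2)
α = (16.45 − 3.27) / (101.0 − 3.315) = 13.18/97.69 = 0.1349

0.135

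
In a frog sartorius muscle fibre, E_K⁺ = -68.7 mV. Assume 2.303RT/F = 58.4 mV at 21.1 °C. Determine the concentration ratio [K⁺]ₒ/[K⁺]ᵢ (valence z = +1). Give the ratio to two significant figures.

0.067

log₁₀([out]/[in]) = E·z/(58.4) = -68.7 × 1 / 58.4 = -1.1764
[out]/[in] = 10^(-1.1764) = 0.06662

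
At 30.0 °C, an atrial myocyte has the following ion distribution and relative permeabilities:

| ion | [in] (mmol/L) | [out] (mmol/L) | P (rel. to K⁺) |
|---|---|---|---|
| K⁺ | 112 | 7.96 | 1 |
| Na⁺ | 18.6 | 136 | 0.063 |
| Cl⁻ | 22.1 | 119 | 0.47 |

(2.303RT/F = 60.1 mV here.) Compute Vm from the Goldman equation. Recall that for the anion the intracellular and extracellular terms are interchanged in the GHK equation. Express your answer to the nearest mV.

Vm = 60.1 · log₁₀[(Σ P·[cation]ₒ + Σ P·[anion]ᵢ) / (Σ P·[cation]ᵢ + Σ P·[anion]ₒ)]
Numerator = 1×7.96 + 0.063×136 + 0.47×22.1 = 26.91
Denominator = 1×112 + 0.063×18.6 + 0.47×119 = 169.1
Vm = 60.1 · log₁₀(0.15916) = 60.1 × (-0.7982) = -47.97 mV

-48 mV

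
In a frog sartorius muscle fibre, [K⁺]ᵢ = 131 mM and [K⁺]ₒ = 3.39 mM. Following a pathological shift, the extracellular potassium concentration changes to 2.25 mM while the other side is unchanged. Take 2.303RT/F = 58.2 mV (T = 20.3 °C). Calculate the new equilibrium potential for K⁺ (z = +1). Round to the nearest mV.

After the shift: [K⁺]_out = 2.25, [K⁺]_in = 131 mM.
E_new = (58.2/1)·log₁₀(2.25/131) = 58.20 · (-1.7651) = -102.73 mV

-103 mV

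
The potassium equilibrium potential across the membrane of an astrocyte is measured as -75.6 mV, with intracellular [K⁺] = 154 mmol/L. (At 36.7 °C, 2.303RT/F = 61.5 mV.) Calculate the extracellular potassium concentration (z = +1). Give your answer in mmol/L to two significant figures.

9.1 mmol/L

Nernst: E = (61.5/1) · log₁₀([out]/[in]), so log₁₀([out]/[in]) = -75.6 × 1 / 61.5 = -1.2293.
[out]/[in] = 10^(-1.2293) = 0.05898.
[out] = 0.05898 × 154 = 9.083 mmol/L.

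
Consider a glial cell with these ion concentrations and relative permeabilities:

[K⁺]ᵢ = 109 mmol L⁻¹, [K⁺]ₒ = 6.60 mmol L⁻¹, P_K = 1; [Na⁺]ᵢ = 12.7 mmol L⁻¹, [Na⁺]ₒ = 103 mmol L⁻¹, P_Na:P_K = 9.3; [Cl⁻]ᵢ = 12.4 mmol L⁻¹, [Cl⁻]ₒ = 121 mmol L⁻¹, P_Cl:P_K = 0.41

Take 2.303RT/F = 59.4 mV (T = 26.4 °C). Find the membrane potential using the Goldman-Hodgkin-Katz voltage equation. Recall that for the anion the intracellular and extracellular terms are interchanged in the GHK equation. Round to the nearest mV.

32 mV

Vm = 59.4 · log₁₀[(Σ P·[cation]ₒ + Σ P·[anion]ᵢ) / (Σ P·[cation]ᵢ + Σ P·[anion]ₒ)]
Numerator = 1×6.60 + 9.3×103 + 0.41×12.4 = 969.6
Denominator = 1×109 + 9.3×12.7 + 0.41×121 = 276.7
Vm = 59.4 · log₁₀(3.5038) = 59.4 × (0.5445) = 32.35 mV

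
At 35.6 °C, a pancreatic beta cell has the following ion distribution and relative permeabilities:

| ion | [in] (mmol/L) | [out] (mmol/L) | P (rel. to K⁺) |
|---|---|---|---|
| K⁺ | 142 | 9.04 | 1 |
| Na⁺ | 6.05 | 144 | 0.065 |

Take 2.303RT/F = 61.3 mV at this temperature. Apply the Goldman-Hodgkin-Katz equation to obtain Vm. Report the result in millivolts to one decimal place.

-54.5 mV

Vm = 61.3 · log₁₀[(Σ P·[cation]ₒ + Σ P·[anion]ᵢ) / (Σ P·[cation]ᵢ + Σ P·[anion]ₒ)]
Numerator = 1×9.04 + 0.065×144 = 18.4
Denominator = 1×142 + 0.065×6.05 = 142.4
Vm = 61.3 · log₁₀(0.12922) = 61.3 × (-0.8887) = -54.48 mV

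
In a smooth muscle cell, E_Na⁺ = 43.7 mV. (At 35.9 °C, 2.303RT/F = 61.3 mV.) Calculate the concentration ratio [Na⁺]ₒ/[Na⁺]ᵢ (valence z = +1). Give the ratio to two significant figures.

5.2

log₁₀([out]/[in]) = E·z/(61.3) = 43.7 × 1 / 61.3 = 0.7129
[out]/[in] = 10^(0.7129) = 5.163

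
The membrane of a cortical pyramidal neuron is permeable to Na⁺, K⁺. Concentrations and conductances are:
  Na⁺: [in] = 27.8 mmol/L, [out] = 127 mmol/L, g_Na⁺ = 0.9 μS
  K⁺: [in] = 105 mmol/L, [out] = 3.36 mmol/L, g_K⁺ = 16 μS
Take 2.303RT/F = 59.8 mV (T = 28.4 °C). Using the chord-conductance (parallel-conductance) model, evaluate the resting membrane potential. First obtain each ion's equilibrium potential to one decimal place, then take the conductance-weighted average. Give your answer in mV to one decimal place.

-82.5 mV

E_Na⁺ = (59.8/1)·log₁₀(127/27.8) = 39.5 mV
E_K⁺ = (59.8/1)·log₁₀(3.36/105) = -89.4 mV
Vm = (Σ gᵢEᵢ)/(Σ gᵢ) = (0.9·39.5 + 16·-89.4) / (0.9 + 16)
= -1394.85 / 16.9 = -82.54 mV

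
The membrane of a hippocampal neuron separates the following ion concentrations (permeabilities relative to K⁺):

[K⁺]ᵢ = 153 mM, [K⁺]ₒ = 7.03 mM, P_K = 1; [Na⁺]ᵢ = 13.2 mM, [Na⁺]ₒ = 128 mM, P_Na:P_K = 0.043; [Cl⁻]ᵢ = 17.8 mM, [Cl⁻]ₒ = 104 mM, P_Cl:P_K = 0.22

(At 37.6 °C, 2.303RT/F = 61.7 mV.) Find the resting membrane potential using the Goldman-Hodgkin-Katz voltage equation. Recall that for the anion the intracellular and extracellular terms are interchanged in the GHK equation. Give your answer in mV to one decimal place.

Vm = 61.7 · log₁₀[(Σ P·[cation]ₒ + Σ P·[anion]ᵢ) / (Σ P·[cation]ᵢ + Σ P·[anion]ₒ)]
Numerator = 1×7.03 + 0.043×128 + 0.22×17.8 = 16.45
Denominator = 1×153 + 0.043×13.2 + 0.22×104 = 176.4
Vm = 61.7 · log₁₀(0.093229) = 61.7 × (-1.0304) = -63.58 mV

-63.6 mV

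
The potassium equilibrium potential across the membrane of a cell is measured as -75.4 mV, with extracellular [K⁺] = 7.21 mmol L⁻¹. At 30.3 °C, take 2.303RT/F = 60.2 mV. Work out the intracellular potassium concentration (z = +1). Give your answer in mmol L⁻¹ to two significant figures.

Nernst: E = (60.2/1) · log₁₀([out]/[in]), so log₁₀([out]/[in]) = -75.4 × 1 / 60.2 = -1.2525.
[out]/[in] = 10^(-1.2525) = 0.05591.
[in] = 7.21 / 0.05591 = 129 mmol L⁻¹.

130 mmol L⁻¹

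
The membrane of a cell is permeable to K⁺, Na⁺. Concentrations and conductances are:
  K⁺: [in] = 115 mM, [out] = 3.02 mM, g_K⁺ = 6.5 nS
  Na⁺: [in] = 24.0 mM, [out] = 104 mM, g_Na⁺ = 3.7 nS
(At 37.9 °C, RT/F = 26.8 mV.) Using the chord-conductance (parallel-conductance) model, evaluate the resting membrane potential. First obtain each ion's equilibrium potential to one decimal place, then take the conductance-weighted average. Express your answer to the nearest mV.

E_K⁺ = (26.8/1)·ln(3.02/115) = -97.5 mV
E_Na⁺ = (26.8/1)·ln(104/24.0) = 39.3 mV
Vm = (Σ gᵢEᵢ)/(Σ gᵢ) = (6.5·-97.5 + 3.7·39.3) / (6.5 + 3.7)
= -488.34 / 10.2 = -47.88 mV

-48 mV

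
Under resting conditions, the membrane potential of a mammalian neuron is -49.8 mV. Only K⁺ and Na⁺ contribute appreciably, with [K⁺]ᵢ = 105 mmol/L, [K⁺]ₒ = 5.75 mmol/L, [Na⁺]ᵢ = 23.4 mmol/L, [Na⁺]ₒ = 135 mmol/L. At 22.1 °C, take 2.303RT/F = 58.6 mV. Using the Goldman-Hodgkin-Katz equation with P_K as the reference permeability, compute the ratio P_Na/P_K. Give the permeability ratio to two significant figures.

Let α = P_Na/P_K. GHK: Vm = 58.6·log₁₀[(Kₒ + α·Naₒ)/(Kᵢ + α·Naᵢ)].
10^(Vm/58.6) = 10^(-49.8/58.6) = 0.14131
So 0.14131·(Kᵢ + α·Naᵢ) = Kₒ + α·Naₒ → α = (0.14131·105.0 − 5.75) / (135.0 − 0.14131·23.4)
α = (14.84 − 5.75) / (135.0 − 3.307) = 9.087/131.7 = 0.069

0.069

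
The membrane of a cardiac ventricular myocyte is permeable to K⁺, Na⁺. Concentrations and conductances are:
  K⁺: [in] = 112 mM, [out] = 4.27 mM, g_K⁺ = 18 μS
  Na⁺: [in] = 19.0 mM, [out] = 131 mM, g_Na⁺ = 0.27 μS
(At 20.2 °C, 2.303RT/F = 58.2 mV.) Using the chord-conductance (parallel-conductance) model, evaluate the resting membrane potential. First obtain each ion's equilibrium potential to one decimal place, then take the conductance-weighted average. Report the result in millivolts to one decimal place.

E_K⁺ = (58.2/1)·log₁₀(4.27/112) = -82.6 mV
E_Na⁺ = (58.2/1)·log₁₀(131/19.0) = 48.8 mV
Vm = (Σ gᵢEᵢ)/(Σ gᵢ) = (18·-82.6 + 0.27·48.8) / (18 + 0.27)
= -1473.62 / 18.27 = -80.66 mV

-80.7 mV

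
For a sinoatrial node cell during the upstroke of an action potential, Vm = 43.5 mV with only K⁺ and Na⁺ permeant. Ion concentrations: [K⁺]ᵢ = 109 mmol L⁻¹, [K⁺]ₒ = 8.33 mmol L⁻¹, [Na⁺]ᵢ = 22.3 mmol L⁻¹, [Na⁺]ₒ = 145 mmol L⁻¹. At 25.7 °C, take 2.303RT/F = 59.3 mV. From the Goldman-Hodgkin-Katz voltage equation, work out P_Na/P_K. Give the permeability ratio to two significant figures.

Let α = P_Na/P_K. GHK: Vm = 59.3·log₁₀[(Kₒ + α·Naₒ)/(Kᵢ + α·Naᵢ)].
10^(Vm/59.3) = 10^(43.5/59.3) = 5.4145
So 5.4145·(Kᵢ + α·Naᵢ) = Kₒ + α·Naₒ → α = (5.4145·109.0 − 8.33) / (145.0 − 5.4145·22.3)
α = (590.2 − 8.33) / (145.0 − 120.7) = 581.9/24.26 = 23.99

24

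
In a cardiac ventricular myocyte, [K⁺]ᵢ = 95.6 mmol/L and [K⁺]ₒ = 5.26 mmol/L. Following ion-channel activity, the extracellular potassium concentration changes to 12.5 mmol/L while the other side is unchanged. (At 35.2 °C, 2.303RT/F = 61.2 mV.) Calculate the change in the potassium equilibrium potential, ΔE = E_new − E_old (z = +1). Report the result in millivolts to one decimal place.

E_old = (61.2/1)·log₁₀(5.26/95.6) = -77.08 mV
E_new = (61.2/1)·log₁₀(12.5/95.6) = -54.07 mV
ΔE = -54.07 − (-77.08) = 23.01 mV

23.0 mV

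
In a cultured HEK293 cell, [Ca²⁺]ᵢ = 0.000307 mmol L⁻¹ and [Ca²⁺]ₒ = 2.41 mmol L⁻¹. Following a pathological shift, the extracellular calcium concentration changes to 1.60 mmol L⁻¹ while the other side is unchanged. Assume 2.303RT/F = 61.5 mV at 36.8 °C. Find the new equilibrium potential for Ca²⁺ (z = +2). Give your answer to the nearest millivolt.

After the shift: [Ca²⁺]_out = 1.60, [Ca²⁺]_in = 0.000307 mmol L⁻¹.
E_new = (61.5/2)·log₁₀(1.60/0.000307) = 30.75 · (3.7170) = 114.30 mV

114 mV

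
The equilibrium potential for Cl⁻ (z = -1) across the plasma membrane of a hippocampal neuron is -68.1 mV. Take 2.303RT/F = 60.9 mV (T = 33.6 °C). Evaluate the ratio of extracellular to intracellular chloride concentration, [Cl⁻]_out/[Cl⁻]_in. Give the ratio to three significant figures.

13.1

log₁₀([out]/[in]) = E·z/(60.9) = -68.1 × -1 / 60.9 = 1.1182
[out]/[in] = 10^(1.1182) = 13.13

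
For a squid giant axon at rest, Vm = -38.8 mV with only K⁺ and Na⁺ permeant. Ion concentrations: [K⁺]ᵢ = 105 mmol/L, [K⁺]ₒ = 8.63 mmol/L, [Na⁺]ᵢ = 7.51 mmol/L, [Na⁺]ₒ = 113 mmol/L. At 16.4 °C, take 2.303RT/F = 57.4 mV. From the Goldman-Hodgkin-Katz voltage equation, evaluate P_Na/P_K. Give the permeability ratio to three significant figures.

Let α = P_Na/P_K. GHK: Vm = 57.4·log₁₀[(Kₒ + α·Naₒ)/(Kᵢ + α·Naᵢ)].
10^(Vm/57.4) = 10^(-38.8/57.4) = 0.21088
So 0.21088·(Kᵢ + α·Naᵢ) = Kₒ + α·Naₒ → α = (0.21088·105.0 − 8.63) / (113.0 − 0.21088·7.51)
α = (22.14 − 8.63) / (113.0 − 1.584) = 13.51/111.4 = 0.1213

0.121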